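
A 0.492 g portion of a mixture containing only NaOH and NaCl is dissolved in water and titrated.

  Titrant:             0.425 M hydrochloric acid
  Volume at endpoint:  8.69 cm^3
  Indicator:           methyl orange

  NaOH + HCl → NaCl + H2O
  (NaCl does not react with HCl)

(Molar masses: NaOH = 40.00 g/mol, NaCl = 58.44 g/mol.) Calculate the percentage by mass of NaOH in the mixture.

30.0 %

n(HCl) = 0.00869 × 0.425 = 3.69 × 10^-3 mol
Let x = n(NaOH), y = n(NaCl).
Titrant: 1x = 3.69 × 10^-3;  mass: 40.00x + 58.44y = 0.492
Solving, x = 3.69 × 10^-3 mol, y = 5.89 × 10^-3 mol
mass of NaOH = 3.69 × 10^-3 × 40.00 = 0.148 g
% NaOH = 0.148 / 0.492 × 100 = 30.0 %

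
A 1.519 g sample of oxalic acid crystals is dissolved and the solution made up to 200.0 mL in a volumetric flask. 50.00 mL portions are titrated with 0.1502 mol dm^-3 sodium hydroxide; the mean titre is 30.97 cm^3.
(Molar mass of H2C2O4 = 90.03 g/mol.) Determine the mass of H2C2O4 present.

H2C2O4 + 2 NaOH → Na2C2O4 + 2 H2O
n(NaOH) per titration = 0.03097 × 0.1502 = 4.652 × 10^-3 mol
From the 1:2 ratio, n(H2C2O4) in each aliquot = 1/2 × 4.652 × 10^-3 = 2.326 × 10^-3 mol
n(H2C2O4) in the whole flask = 2.326 × 10^-3 × 200.0/50.00 = 9.303 × 10^-3 mol
mass of H2C2O4 = 9.303 × 10^-3 × 90.03 = 0.8376 g

0.8376 g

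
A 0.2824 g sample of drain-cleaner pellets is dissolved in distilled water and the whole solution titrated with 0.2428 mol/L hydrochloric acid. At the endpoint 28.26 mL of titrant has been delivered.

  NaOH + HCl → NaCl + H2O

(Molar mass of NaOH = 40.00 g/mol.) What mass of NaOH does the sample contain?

0.2745 g

n(HCl) = 0.02826 L × 0.2428 mol/L = 6.862 × 10^-3 mol
n(NaOH) = 6.862 × 10^-3 mol (1:1 ratio)
mass of NaOH = 6.862 × 10^-3 × 40.00 g/mol = 0.2745 g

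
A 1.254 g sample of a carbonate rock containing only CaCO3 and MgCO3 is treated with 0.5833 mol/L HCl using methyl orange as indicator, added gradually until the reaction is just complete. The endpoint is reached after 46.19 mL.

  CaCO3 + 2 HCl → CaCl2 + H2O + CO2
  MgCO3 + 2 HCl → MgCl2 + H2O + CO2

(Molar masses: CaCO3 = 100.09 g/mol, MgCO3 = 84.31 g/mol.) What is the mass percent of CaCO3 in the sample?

59.80 %

n(HCl) = 0.04619 × 0.5833 = 0.02694 mol
Let x = n(CaCO3), y = n(MgCO3).
Titrant: 2x + 2y = 0.02694;  mass: 100.09x + 84.31y = 1.254
Solving, x = 7.493 × 10^-3 mol, y = 5.979 × 10^-3 mol
mass of CaCO3 = 7.493 × 10^-3 × 100.09 = 0.7499 g
% CaCO3 = 0.7499 / 1.254 × 100 = 59.80 %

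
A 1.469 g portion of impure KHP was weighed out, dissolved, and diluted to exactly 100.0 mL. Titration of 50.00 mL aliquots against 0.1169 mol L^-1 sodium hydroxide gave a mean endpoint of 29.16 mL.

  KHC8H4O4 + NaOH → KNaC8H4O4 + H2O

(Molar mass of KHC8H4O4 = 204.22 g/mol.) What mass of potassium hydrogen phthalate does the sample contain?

1.392 g

n(NaOH) per titration = 0.02916 × 0.1169 = 3.409 × 10^-3 mol
n(KHC8H4O4) in each aliquot = 3.409 × 10^-3 mol (1:1 ratio)
n(KHC8H4O4) in the whole flask = 3.409 × 10^-3 × 100.0/50.00 = 6.818 × 10^-3 mol
mass of KHC8H4O4 = 6.818 × 10^-3 × 204.22 = 1.392 g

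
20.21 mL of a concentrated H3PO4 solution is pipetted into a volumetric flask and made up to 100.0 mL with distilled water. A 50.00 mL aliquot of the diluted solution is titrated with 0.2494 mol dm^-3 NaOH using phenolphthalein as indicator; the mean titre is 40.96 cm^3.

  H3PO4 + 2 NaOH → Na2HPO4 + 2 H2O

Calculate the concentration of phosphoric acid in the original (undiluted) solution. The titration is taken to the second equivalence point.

0.5055 mol/L

n(NaOH) = 0.04096 × 0.2494 = 0.01022 mol
From the 1:2 ratio, n(H3PO4) in the aliquot = 1/2 × 0.01022 = 5.108 × 10^-3 mol
[H3PO4]_dilute = 5.108 × 10^-3 / 0.05000 = 0.1022 mol/L
Dilution factor = 100.0 / 20.21 = 4.948
[H3PO4]_stock = 0.1022 × 4.948 = 0.5055 mol/L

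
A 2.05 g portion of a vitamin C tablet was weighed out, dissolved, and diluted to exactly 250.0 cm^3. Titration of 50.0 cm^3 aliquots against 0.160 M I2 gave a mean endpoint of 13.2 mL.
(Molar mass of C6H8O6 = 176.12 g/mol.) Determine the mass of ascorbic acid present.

C6H8O6 + I2 → C6H6O6 + 2 HI
n(I2) per titration = 0.0132 × 0.160 = 2.11 × 10^-3 mol
n(C6H8O6) in each aliquot = 2.11 × 10^-3 mol (1:1 ratio)
n(C6H8O6) in the whole flask = 2.11 × 10^-3 × 250.0/50.0 = 0.0106 mol
mass of C6H8O6 = 0.0106 × 176.12 = 1.86 g

1.86 g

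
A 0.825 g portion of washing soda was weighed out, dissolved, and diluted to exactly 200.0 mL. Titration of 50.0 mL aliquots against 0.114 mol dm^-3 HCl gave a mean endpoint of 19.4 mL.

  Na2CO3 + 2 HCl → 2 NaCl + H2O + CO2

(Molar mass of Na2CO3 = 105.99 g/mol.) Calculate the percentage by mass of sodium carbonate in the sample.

56.8 %

n(HCl) per titration = 0.0194 × 0.114 = 2.21 × 10^-3 mol
From the 1:2 ratio, n(Na2CO3) in each aliquot = 1/2 × 2.21 × 10^-3 = 1.11 × 10^-3 mol
n(Na2CO3) in the whole flask = 1.11 × 10^-3 × 200.0/50.0 = 4.42 × 10^-3 mol
mass of Na2CO3 = 4.42 × 10^-3 × 105.99 = 0.469 g
% Na2CO3 = 0.469 / 0.825 × 100 = 56.8 %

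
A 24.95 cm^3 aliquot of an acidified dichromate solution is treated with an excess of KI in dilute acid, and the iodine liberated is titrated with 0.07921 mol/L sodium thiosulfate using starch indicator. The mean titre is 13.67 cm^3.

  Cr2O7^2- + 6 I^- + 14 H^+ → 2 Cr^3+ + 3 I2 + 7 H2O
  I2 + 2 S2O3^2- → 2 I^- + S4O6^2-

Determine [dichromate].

n(S2O3^2-) = 0.01367 × 0.07921 = 1.083 × 10^-3 mol
n(I2) = n(S2O3^2-)/2 = 5.414 × 10^-4 mol
From the 1:3 ratio, n(Cr2O7^2-) in the aliquot = 1/3 × 5.414 × 10^-4 = 1.805 × 10^-4 mol
[Cr2O7^2-] = 1.805 × 10^-4 / 0.02495 = 0.007233 mol/L

0.007233 mol/L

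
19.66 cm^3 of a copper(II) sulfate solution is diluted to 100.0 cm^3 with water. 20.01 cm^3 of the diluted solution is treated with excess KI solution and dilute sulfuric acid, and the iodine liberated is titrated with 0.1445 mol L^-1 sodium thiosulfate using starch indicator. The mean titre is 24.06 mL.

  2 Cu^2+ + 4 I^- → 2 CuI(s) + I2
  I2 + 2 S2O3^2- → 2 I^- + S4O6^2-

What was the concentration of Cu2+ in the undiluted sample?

0.8838 mol/L

n(S2O3^2-) = 0.02406 × 0.1445 = 3.477 × 10^-3 mol
n(I2) = n(S2O3^2-)/2 = 1.738 × 10^-3 mol
From the 2:1 ratio, n(Cu2+) in the aliquot = 2/1 × 1.738 × 10^-3 = 3.477 × 10^-3 mol
[Cu2+]_dilute = 3.477 × 10^-3 / 0.02001 = 0.1737 mol/L
[Cu2+]_original = 0.1737 × 100.0/19.66 = 0.8838 mol/L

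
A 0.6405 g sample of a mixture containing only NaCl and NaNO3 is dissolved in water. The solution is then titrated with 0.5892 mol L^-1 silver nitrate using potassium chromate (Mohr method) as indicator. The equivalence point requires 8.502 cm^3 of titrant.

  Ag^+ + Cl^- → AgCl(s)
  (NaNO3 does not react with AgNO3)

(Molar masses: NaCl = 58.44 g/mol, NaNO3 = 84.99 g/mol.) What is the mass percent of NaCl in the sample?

n(AgNO3) = 0.008502 × 0.5892 = 5.009 × 10^-3 mol
Let x = n(NaCl), y = n(NaNO3).
Titrant: 1x = 5.009 × 10^-3;  mass: 58.44x + 84.99y = 0.6405
Solving, x = 5.009 × 10^-3 mol, y = 4.092 × 10^-3 mol
mass of NaCl = 5.009 × 10^-3 × 58.44 = 0.2927 g
% NaCl = 0.2927 / 0.6405 × 100 = 45.71 %

45.71 %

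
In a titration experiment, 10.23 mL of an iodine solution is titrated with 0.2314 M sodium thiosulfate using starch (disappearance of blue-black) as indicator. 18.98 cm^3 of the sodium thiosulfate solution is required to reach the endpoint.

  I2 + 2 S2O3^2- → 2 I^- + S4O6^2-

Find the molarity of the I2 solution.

n(Na2S2O3) = 0.01898 L × 0.2314 mol/L = 4.392 × 10^-3 mol
From the 1:2 mole ratio, n(I2) = 1/2 × 4.392 × 10^-3 = 2.196 × 10^-3 mol
[I2] = 2.196 × 10^-3 mol / 0.01023 L = 0.2147 mol/L

0.2147 M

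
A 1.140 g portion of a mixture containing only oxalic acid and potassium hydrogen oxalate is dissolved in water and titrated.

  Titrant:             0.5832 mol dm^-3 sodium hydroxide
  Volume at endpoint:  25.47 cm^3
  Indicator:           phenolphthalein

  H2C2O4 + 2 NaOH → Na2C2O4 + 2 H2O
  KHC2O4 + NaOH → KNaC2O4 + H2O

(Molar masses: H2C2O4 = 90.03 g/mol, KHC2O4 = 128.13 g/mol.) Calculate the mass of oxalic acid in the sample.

0.4134 g

n(NaOH) = 0.02547 × 0.5832 = 0.01485 mol
Let x = n(H2C2O4), y = n(KHC2O4).
Titrant: 2x + 1y = 0.01485;  mass: 90.03x + 128.13y = 1.140
Solving, x = 4.592 × 10^-3 mol, y = 5.671 × 10^-3 mol
mass of H2C2O4 = 4.592 × 10^-3 × 90.03 = 0.4134 g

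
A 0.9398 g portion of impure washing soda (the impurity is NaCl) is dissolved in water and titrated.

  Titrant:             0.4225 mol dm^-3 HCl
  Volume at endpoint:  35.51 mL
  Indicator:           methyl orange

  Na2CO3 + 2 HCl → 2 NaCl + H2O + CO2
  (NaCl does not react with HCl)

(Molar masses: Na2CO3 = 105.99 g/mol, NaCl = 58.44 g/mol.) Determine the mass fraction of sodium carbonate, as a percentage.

n(HCl) = 0.03551 × 0.4225 = 0.01500 mol
Let x = n(Na2CO3), y = n(NaCl).
Titrant: 2x = 0.01500;  mass: 105.99x + 58.44y = 0.9398
Solving, x = 7.501 × 10^-3 mol, y = 2.476 × 10^-3 mol
mass of Na2CO3 = 7.501 × 10^-3 × 105.99 = 0.7951 g
% Na2CO3 = 0.7951 / 0.9398 × 100 = 84.60 %

84.60 %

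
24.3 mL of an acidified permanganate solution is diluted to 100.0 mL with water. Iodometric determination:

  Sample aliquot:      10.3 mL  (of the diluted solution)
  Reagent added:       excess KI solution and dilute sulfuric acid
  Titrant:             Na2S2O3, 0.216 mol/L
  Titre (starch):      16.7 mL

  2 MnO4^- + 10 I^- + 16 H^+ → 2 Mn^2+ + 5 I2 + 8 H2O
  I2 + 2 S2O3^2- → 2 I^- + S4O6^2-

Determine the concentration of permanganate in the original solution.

n(S2O3^2-) = 0.0167 × 0.216 = 3.61 × 10^-3 mol
n(I2) = n(S2O3^2-)/2 = 1.80 × 10^-3 mol
From the 2:5 ratio, n(MnO4^-) in the aliquot = 2/5 × 1.80 × 10^-3 = 7.21 × 10^-4 mol
[MnO4^-]_dilute = 7.21 × 10^-4 / 0.0103 = 0.0700 mol/L
[MnO4^-]_original = 0.0700 × 100.0/24.3 = 0.288 mol/L

0.288 mol/L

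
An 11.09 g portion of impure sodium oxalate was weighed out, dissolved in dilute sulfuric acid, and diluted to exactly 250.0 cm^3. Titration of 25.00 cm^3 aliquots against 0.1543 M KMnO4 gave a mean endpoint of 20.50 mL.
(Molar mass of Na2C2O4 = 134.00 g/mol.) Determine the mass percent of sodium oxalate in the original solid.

95.55 %

2 MnO4^- + 5 C2O4^2- + 16 H^+ → 2 Mn^2+ + 10 CO2 + 8 H2O
n(KMnO4) per titration = 0.02050 × 0.1543 = 3.163 × 10^-3 mol
From the 5:2 ratio, n(Na2C2O4) in each aliquot = 5/2 × 3.163 × 10^-3 = 7.908 × 10^-3 mol
n(Na2C2O4) in the whole flask = 7.908 × 10^-3 × 250.0/25.00 = 0.07908 mol
mass of Na2C2O4 = 0.07908 × 134.00 = 10.60 g
% Na2C2O4 = 10.60 / 11.09 × 100 = 95.55 %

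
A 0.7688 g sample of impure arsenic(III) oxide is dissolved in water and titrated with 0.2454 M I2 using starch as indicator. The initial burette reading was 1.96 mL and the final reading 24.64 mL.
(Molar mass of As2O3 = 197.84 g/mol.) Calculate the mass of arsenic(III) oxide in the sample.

As2O3 + 2 I2 + 2 H2O → As2O5 + 4 HI
n(I2) = 0.02268 L × 0.2454 mol/L = 5.566 × 10^-3 mol
From the 1:2 ratio, n(As2O3) = 1/2 × 5.566 × 10^-3 = 2.783 × 10^-3 mol
mass of As2O3 = 2.783 × 10^-3 × 197.84 g/mol = 0.5506 g

0.5506 g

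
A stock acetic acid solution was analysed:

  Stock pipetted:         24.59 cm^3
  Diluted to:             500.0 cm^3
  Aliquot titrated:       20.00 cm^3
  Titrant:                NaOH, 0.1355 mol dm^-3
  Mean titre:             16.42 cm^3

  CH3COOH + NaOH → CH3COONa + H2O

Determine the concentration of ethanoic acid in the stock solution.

2.262 mol/L

n(NaOH) = 0.01642 × 0.1355 = 2.225 × 10^-3 mol
n(CH3COOH) in the aliquot = 2.225 × 10^-3 mol (1:1 ratio)
[CH3COOH]_dilute = 2.225 × 10^-3 / 0.02000 = 0.1112 mol/L
Dilution factor = 500.0 / 24.59 = 20.33
[CH3COOH]_stock = 0.1112 × 20.33 = 2.262 mol/L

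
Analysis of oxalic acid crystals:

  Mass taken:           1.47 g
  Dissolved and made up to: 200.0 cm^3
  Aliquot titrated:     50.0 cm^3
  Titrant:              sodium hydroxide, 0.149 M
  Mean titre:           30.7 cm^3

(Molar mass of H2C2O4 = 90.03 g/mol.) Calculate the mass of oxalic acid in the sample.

H2C2O4 + 2 NaOH → Na2C2O4 + 2 H2O
n(NaOH) per titration = 0.0307 × 0.149 = 4.57 × 10^-3 mol
From the 1:2 ratio, n(H2C2O4) in each aliquot = 1/2 × 4.57 × 10^-3 = 2.29 × 10^-3 mol
n(H2C2O4) in the whole flask = 2.29 × 10^-3 × 200.0/50.0 = 9.15 × 10^-3 mol
mass of H2C2O4 = 9.15 × 10^-3 × 90.03 = 0.824 g

0.824 g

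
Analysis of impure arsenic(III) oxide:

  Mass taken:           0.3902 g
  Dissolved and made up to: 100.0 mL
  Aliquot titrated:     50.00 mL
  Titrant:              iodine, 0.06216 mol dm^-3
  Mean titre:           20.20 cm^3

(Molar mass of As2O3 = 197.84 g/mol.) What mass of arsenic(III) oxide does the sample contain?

As2O3 + 2 I2 + 2 H2O → As2O5 + 4 HI
n(I2) per titration = 0.02020 × 0.06216 = 1.256 × 10^-3 mol
From the 1:2 ratio, n(As2O3) in each aliquot = 1/2 × 1.256 × 10^-3 = 6.278 × 10^-4 mol
n(As2O3) in the whole flask = 6.278 × 10^-4 × 100.0/50.00 = 1.256 × 10^-3 mol
mass of As2O3 = 1.256 × 10^-3 × 197.84 = 0.2484 g

0.2484 g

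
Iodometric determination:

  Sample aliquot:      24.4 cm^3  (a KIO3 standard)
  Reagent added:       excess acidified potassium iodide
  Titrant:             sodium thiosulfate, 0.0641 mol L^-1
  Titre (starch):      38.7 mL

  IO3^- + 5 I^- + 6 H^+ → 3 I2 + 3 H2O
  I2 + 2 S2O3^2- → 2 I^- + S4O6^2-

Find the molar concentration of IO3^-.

0.0169 mol/L

n(S2O3^2-) = 0.0387 × 0.0641 = 2.48 × 10^-3 mol
n(I2) = n(S2O3^2-)/2 = 1.24 × 10^-3 mol
From the 1:3 ratio, n(IO3^-) in the aliquot = 1/3 × 1.24 × 10^-3 = 4.13 × 10^-4 mol
[IO3^-] = 4.13 × 10^-4 / 0.0244 = 0.0169 mol/L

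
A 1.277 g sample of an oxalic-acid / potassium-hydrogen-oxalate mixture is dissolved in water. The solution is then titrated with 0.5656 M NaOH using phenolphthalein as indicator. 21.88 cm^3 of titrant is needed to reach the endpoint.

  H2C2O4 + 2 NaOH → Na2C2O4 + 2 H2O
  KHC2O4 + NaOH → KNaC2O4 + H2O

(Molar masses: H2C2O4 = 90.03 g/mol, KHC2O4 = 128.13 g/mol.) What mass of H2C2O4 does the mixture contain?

0.1672 g

n(NaOH) = 0.02188 × 0.5656 = 0.01238 mol
Let x = n(H2C2O4), y = n(KHC2O4).
Titrant: 2x + 1y = 0.01238;  mass: 90.03x + 128.13y = 1.277
Solving, x = 1.857 × 10^-3 mol, y = 8.662 × 10^-3 mol
mass of H2C2O4 = 1.857 × 10^-3 × 90.03 = 0.1672 g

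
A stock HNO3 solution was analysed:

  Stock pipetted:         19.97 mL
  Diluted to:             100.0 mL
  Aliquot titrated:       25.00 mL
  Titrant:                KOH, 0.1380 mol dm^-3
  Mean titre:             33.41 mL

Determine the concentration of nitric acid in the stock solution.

HNO3 + KOH → KNO3 + H2O
n(KOH) = 0.03341 × 0.1380 = 4.611 × 10^-3 mol
n(HNO3) in the aliquot = 4.611 × 10^-3 mol (1:1 ratio)
[HNO3]_dilute = 4.611 × 10^-3 / 0.02500 = 0.1844 mol/L
Dilution factor = 100.0 / 19.97 = 5.008
[HNO3]_stock = 0.1844 × 5.008 = 0.9235 mol/L

0.9235 mol/L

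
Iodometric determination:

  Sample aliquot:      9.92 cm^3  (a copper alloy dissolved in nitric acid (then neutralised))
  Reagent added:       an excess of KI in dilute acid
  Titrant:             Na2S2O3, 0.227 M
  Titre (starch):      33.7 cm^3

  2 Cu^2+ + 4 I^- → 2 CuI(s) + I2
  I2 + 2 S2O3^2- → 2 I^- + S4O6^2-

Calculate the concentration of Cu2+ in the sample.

n(S2O3^2-) = 0.0337 × 0.227 = 7.65 × 10^-3 mol
n(I2) = n(S2O3^2-)/2 = 3.82 × 10^-3 mol
From the 2:1 ratio, n(Cu2+) in the aliquot = 2/1 × 3.82 × 10^-3 = 7.65 × 10^-3 mol
[Cu2+] = 7.65 × 10^-3 / 0.00992 = 0.771 mol/L

0.771 M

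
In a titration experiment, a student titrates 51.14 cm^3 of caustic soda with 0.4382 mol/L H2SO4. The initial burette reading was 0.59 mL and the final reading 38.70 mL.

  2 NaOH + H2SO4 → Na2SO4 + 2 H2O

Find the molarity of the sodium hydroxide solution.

n(H2SO4) = 0.03811 L × 0.4382 mol/L = 0.01670 mol
From the 2:1 mole ratio, n(NaOH) = 2/1 × 0.01670 = 0.03340 mol
[NaOH] = 0.03340 mol / 0.05114 L = 0.6531 mol/L

0.6531 mol/L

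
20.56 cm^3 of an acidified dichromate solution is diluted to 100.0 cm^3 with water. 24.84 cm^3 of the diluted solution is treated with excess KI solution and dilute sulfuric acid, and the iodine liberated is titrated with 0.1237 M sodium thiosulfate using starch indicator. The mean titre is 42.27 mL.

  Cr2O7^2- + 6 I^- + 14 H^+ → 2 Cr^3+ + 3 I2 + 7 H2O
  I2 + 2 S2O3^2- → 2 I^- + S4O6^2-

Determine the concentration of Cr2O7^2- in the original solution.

0.1706 M

n(S2O3^2-) = 0.04227 × 0.1237 = 5.229 × 10^-3 mol
n(I2) = n(S2O3^2-)/2 = 2.614 × 10^-3 mol
From the 1:3 ratio, n(Cr2O7^2-) in the aliquot = 1/3 × 2.614 × 10^-3 = 8.715 × 10^-4 mol
[Cr2O7^2-]_dilute = 8.715 × 10^-4 / 0.02484 = 0.03508 mol/L
[Cr2O7^2-]_original = 0.03508 × 100.0/20.56 = 0.1706 mol/L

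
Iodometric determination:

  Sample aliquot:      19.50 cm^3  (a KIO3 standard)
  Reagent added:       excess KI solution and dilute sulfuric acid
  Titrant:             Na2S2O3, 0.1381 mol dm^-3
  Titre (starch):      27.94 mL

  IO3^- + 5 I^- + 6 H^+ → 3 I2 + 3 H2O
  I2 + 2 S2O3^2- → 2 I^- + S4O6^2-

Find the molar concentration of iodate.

0.03298 mol/L

n(S2O3^2-) = 0.02794 × 0.1381 = 3.859 × 10^-3 mol
n(I2) = n(S2O3^2-)/2 = 1.929 × 10^-3 mol
From the 1:3 ratio, n(IO3^-) in the aliquot = 1/3 × 1.929 × 10^-3 = 6.431 × 10^-4 mol
[IO3^-] = 6.431 × 10^-4 / 0.01950 = 0.03298 mol/L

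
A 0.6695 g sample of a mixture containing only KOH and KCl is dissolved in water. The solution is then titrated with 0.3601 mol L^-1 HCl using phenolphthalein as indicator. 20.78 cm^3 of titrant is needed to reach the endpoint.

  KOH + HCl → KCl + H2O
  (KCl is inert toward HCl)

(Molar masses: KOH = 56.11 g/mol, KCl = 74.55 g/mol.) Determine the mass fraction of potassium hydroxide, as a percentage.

n(HCl) = 0.02078 × 0.3601 = 7.483 × 10^-3 mol
Let x = n(KOH), y = n(KCl).
Titrant: 1x = 7.483 × 10^-3;  mass: 56.11x + 74.55y = 0.6695
Solving, x = 7.483 × 10^-3 mol, y = 3.349 × 10^-3 mol
mass of KOH = 7.483 × 10^-3 × 56.11 = 0.4199 g
% KOH = 0.4199 / 0.6695 × 100 = 62.71 %

62.71 %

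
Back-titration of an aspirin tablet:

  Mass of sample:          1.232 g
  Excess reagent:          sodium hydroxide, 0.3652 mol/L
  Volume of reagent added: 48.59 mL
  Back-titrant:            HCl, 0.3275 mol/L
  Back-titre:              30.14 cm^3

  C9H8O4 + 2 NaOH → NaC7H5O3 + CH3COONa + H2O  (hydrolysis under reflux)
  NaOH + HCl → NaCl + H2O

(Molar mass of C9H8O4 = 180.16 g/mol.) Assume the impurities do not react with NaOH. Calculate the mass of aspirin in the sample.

0.7093 g

n(NaOH) added = 0.04859 × 0.3652 = 0.01775 mol
n(HCl) used in back-titration = 0.03014 × 0.3275 = 9.871 × 10^-3 mol
n(NaOH) left over = 9.871 × 10^-3 mol (1:1 ratio)
n(NaOH) consumed by analyte = 0.01775 − 9.871 × 10^-3 = 7.874 × 10^-3 mol
From the 1:2 ratio, n(C9H8O4) = 1/2 × 7.874 × 10^-3 = 3.937 × 10^-3 mol
mass of C9H8O4 = 3.937 × 10^-3 × 180.16 = 0.7093 g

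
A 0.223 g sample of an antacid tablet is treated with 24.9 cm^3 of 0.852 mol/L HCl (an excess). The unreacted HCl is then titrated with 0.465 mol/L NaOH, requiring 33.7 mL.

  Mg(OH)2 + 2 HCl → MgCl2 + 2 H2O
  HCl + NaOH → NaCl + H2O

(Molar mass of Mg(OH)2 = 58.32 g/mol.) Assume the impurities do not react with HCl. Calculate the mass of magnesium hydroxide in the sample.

n(HCl) added = 0.0249 × 0.852 = 0.0212 mol
n(NaOH) used in back-titration = 0.0337 × 0.465 = 0.0157 mol
n(HCl) left over = 0.0157 mol (1:1 ratio)
n(HCl) consumed by analyte = 0.0212 − 0.0157 = 5.54 × 10^-3 mol
From the 1:2 ratio, n(Mg(OH)2) = 1/2 × 5.54 × 10^-3 = 2.77 × 10^-3 mol
mass of Mg(OH)2 = 2.77 × 10^-3 × 58.32 = 0.162 g

0.162 g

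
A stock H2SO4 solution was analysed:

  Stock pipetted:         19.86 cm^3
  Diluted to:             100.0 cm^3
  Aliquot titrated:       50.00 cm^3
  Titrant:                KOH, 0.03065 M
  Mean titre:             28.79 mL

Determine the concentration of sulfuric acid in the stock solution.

H2SO4 + 2 KOH → K2SO4 + 2 H2O
n(KOH) = 0.02879 × 0.03065 = 8.824 × 10^-4 mol
From the 1:2 ratio, n(H2SO4) in the aliquot = 1/2 × 8.824 × 10^-4 = 4.412 × 10^-4 mol
[H2SO4]_dilute = 4.412 × 10^-4 / 0.05000 = 0.008824 mol/L
Dilution factor = 100.0 / 19.86 = 5.035
[H2SO4]_stock = 0.008824 × 5.035 = 0.04443 mol/L

0.04443 M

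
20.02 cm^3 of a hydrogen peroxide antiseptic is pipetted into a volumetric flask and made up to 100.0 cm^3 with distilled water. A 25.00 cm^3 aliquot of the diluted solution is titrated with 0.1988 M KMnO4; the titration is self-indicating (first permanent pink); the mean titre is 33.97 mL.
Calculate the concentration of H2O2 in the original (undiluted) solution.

3.373 M

2 MnO4^- + 5 H2O2 + 6 H^+ → 2 Mn^2+ + 5 O2 + 8 H2O
n(KMnO4) = 0.03397 × 0.1988 = 6.753 × 10^-3 mol
From the 5:2 ratio, n(H2O2) in the aliquot = 5/2 × 6.753 × 10^-3 = 0.01688 mol
[H2O2]_dilute = 0.01688 / 0.02500 = 0.6753 mol/L
Dilution factor = 100.0 / 20.02 = 4.995
[H2O2]_stock = 0.6753 × 4.995 = 3.373 mol/L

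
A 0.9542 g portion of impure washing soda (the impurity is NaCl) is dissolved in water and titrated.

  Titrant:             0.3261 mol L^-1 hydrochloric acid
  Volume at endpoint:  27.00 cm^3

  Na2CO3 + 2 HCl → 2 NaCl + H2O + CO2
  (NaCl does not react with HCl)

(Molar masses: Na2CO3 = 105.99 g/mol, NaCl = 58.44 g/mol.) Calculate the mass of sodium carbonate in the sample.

0.4666 g

n(HCl) = 0.02700 × 0.3261 = 8.805 × 10^-3 mol
Let x = n(Na2CO3), y = n(NaCl).
Titrant: 2x = 8.805 × 10^-3;  mass: 105.99x + 58.44y = 0.9542
Solving, x = 4.402 × 10^-3 mol, y = 8.344 × 10^-3 mol
mass of Na2CO3 = 4.402 × 10^-3 × 105.99 = 0.4666 g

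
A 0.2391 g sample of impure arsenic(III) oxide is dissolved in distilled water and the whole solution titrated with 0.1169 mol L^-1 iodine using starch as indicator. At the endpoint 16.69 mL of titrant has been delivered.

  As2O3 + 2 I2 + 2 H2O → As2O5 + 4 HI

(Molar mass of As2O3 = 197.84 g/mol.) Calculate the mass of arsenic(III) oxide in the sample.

n(I2) = 0.01669 L × 0.1169 mol/L = 1.951 × 10^-3 mol
From the 1:2 ratio, n(As2O3) = 1/2 × 1.951 × 10^-3 = 9.755 × 10^-4 mol
mass of As2O3 = 9.755 × 10^-4 × 197.84 g/mol = 0.1930 g

0.1930 g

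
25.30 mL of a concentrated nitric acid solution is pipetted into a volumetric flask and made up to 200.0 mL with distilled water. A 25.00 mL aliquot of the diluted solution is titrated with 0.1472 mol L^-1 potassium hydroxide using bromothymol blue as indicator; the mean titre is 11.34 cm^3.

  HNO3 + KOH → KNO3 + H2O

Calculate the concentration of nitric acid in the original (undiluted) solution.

n(KOH) = 0.01134 × 0.1472 = 1.669 × 10^-3 mol
n(HNO3) in the aliquot = 1.669 × 10^-3 mol (1:1 ratio)
[HNO3]_dilute = 1.669 × 10^-3 / 0.02500 = 0.06677 mol/L
Dilution factor = 200.0 / 25.30 = 7.905
[HNO3]_stock = 0.06677 × 7.905 = 0.5278 mol/L

0.5278 mol/L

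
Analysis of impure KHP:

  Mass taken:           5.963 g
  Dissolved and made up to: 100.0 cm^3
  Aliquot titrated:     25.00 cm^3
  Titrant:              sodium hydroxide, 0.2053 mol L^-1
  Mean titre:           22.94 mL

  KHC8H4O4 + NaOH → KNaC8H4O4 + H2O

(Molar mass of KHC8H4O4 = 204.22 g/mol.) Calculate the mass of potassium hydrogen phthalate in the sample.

3.847 g

n(NaOH) per titration = 0.02294 × 0.2053 = 4.710 × 10^-3 mol
n(KHC8H4O4) in each aliquot = 4.710 × 10^-3 mol (1:1 ratio)
n(KHC8H4O4) in the whole flask = 4.710 × 10^-3 × 100.0/25.00 = 0.01884 mol
mass of KHC8H4O4 = 0.01884 × 204.22 = 3.847 g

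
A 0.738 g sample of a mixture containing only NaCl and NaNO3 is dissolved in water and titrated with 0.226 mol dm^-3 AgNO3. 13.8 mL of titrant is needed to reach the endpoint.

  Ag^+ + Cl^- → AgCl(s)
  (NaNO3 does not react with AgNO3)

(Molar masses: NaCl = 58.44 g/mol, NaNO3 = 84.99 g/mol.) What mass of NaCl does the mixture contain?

n(AgNO3) = 0.0138 × 0.226 = 3.12 × 10^-3 mol
Let x = n(NaCl), y = n(NaNO3).
Titrant: 1x = 3.12 × 10^-3;  mass: 58.44x + 84.99y = 0.738
Solving, x = 3.12 × 10^-3 mol, y = 6.54 × 10^-3 mol
mass of NaCl = 3.12 × 10^-3 × 58.44 = 0.182 g

0.182 g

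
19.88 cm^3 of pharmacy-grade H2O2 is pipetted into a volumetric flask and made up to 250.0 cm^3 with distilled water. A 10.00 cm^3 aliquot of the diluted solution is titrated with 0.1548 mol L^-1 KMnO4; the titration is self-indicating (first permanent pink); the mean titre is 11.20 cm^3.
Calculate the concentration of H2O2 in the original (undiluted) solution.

5.451 mol/L

2 MnO4^- + 5 H2O2 + 6 H^+ → 2 Mn^2+ + 5 O2 + 8 H2O
n(KMnO4) = 0.01120 × 0.1548 = 1.734 × 10^-3 mol
From the 5:2 ratio, n(H2O2) in the aliquot = 5/2 × 1.734 × 10^-3 = 4.334 × 10^-3 mol
[H2O2]_dilute = 4.334 × 10^-3 / 0.01000 = 0.4334 mol/L
Dilution factor = 250.0 / 19.88 = 12.58
[H2O2]_stock = 0.4334 × 12.58 = 5.451 mol/L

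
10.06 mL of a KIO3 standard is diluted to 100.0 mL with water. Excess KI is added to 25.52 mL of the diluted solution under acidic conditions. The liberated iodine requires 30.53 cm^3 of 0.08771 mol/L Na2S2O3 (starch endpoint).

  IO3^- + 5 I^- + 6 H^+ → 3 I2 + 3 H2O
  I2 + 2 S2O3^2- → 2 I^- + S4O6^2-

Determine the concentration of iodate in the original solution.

n(S2O3^2-) = 0.03053 × 0.08771 = 2.678 × 10^-3 mol
n(I2) = n(S2O3^2-)/2 = 1.339 × 10^-3 mol
From the 1:3 ratio, n(IO3^-) in the aliquot = 1/3 × 1.339 × 10^-3 = 4.463 × 10^-4 mol
[IO3^-]_dilute = 4.463 × 10^-4 / 0.02552 = 0.01749 mol/L
[IO3^-]_original = 0.01749 × 100.0/10.06 = 0.1738 mol/L

0.1738 mol/L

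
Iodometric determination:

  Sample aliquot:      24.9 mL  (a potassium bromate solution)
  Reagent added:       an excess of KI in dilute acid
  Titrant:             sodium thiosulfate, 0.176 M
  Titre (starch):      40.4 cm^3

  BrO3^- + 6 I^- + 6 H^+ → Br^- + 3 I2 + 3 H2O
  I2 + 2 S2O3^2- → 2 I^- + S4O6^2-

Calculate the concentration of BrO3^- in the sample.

n(S2O3^2-) = 0.0404 × 0.176 = 7.11 × 10^-3 mol
n(I2) = n(S2O3^2-)/2 = 3.56 × 10^-3 mol
From the 1:3 ratio, n(BrO3^-) in the aliquot = 1/3 × 3.56 × 10^-3 = 1.19 × 10^-3 mol
[BrO3^-] = 1.19 × 10^-3 / 0.0249 = 0.0476 mol/L

0.0476 M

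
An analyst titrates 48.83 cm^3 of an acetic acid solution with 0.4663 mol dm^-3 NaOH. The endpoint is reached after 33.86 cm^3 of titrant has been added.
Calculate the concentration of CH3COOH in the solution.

CH3COOH + NaOH → CH3COONa + H2O
n(NaOH) = 0.03386 L × 0.4663 mol/L = 0.01579 mol
n(CH3COOH) = 0.01579 mol (1:1 mole ratio)
[CH3COOH] = 0.01579 mol / 0.04883 L = 0.3233 mol/L

0.3233 mol/L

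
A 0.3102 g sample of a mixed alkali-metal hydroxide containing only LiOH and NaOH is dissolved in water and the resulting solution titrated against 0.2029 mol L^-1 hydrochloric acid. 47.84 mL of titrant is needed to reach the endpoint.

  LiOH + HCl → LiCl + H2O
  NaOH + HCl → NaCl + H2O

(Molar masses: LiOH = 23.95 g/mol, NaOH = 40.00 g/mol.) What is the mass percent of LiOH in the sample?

37.56 %

n(HCl) = 0.04784 × 0.2029 = 9.707 × 10^-3 mol
Let x = n(LiOH), y = n(NaOH).
Titrant: 1x + 1y = 9.707 × 10^-3;  mass: 23.95x + 40.00y = 0.3102
Solving, x = 4.864 × 10^-3 mol, y = 4.843 × 10^-3 mol
mass of LiOH = 4.864 × 10^-3 × 23.95 = 0.1165 g
% LiOH = 0.1165 / 0.3102 × 100 = 37.56 %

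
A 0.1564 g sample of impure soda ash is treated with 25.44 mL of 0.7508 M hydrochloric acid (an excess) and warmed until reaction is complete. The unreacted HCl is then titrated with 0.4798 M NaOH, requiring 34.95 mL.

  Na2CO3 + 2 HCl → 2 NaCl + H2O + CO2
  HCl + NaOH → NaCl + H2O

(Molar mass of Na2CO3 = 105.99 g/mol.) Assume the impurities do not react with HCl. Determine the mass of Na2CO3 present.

0.1235 g

n(HCl) added = 0.02544 × 0.7508 = 0.01910 mol
n(NaOH) used in back-titration = 0.03495 × 0.4798 = 0.01677 mol
n(HCl) left over = 0.01677 mol (1:1 ratio)
n(HCl) consumed by analyte = 0.01910 − 0.01677 = 2.331 × 10^-3 mol
From the 1:2 ratio, n(Na2CO3) = 1/2 × 2.331 × 10^-3 = 1.166 × 10^-3 mol
mass of Na2CO3 = 1.166 × 10^-3 × 105.99 = 0.1235 g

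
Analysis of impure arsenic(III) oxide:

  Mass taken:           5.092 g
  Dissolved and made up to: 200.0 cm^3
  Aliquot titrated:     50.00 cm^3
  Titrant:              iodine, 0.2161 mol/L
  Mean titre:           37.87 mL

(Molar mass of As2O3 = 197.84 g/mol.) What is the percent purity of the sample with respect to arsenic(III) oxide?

63.59 %

As2O3 + 2 I2 + 2 H2O → As2O5 + 4 HI
n(I2) per titration = 0.03787 × 0.2161 = 8.184 × 10^-3 mol
From the 1:2 ratio, n(As2O3) in each aliquot = 1/2 × 8.184 × 10^-3 = 4.092 × 10^-3 mol
n(As2O3) in the whole flask = 4.092 × 10^-3 × 200.0/50.00 = 0.01637 mol
mass of As2O3 = 0.01637 × 197.84 = 3.238 g
% As2O3 = 3.238 / 5.092 × 100 = 63.59 %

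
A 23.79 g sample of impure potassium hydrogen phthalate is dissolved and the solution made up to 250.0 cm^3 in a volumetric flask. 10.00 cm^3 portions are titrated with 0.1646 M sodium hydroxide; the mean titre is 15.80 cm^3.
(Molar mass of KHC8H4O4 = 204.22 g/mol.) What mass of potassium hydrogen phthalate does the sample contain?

13.28 g

KHC8H4O4 + NaOH → KNaC8H4O4 + H2O
n(NaOH) per titration = 0.01580 × 0.1646 = 2.601 × 10^-3 mol
n(KHC8H4O4) in each aliquot = 2.601 × 10^-3 mol (1:1 ratio)
n(KHC8H4O4) in the whole flask = 2.601 × 10^-3 × 250.0/10.00 = 0.06502 mol
mass of KHC8H4O4 = 0.06502 × 204.22 = 13.28 g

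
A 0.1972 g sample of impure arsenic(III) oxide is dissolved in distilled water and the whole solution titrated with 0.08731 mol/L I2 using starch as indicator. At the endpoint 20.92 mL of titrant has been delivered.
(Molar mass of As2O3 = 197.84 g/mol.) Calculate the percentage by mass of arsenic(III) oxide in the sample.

As2O3 + 2 I2 + 2 H2O → As2O5 + 4 HI
n(I2) = 0.02092 L × 0.08731 mol/L = 1.827 × 10^-3 mol
From the 1:2 ratio, n(As2O3) = 1/2 × 1.827 × 10^-3 = 9.133 × 10^-4 mol
mass of As2O3 = 9.133 × 10^-4 × 197.84 g/mol = 0.1807 g
% As2O3 = 0.1807 / 0.1972 × 100 = 91.62 %

91.62 %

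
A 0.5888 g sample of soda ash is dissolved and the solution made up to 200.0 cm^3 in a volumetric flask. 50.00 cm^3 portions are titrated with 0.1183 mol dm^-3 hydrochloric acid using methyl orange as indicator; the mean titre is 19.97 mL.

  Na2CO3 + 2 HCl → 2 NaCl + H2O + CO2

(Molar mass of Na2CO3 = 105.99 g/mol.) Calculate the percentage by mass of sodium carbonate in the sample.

n(HCl) per titration = 0.01997 × 0.1183 = 2.362 × 10^-3 mol
From the 1:2 ratio, n(Na2CO3) in each aliquot = 1/2 × 2.362 × 10^-3 = 1.181 × 10^-3 mol
n(Na2CO3) in the whole flask = 1.181 × 10^-3 × 200.0/50.00 = 4.725 × 10^-3 mol
mass of Na2CO3 = 4.725 × 10^-3 × 105.99 = 0.5008 g
% Na2CO3 = 0.5008 / 0.5888 × 100 = 85.05 %

85.05 %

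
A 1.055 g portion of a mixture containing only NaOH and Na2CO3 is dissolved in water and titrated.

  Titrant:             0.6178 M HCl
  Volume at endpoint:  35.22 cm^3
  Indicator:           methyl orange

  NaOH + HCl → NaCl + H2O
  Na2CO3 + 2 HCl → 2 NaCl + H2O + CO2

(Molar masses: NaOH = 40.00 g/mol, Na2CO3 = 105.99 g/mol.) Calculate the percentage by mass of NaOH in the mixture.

28.63 %

n(HCl) = 0.03522 × 0.6178 = 0.02176 mol
Let x = n(NaOH), y = n(Na2CO3).
Titrant: 1x + 2y = 0.02176;  mass: 40.00x + 105.99y = 1.055
Solving, x = 7.550 × 10^-3 mol, y = 7.104 × 10^-3 mol
mass of NaOH = 7.550 × 10^-3 × 40.00 = 0.3020 g
% NaOH = 0.3020 / 1.055 × 100 = 28.63 %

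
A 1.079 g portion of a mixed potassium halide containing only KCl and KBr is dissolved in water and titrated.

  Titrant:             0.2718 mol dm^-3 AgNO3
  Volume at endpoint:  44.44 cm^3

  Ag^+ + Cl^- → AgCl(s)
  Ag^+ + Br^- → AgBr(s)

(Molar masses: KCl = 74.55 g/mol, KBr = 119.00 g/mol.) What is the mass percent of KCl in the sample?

n(AgNO3) = 0.04444 × 0.2718 = 0.01208 mol
Let x = n(KCl), y = n(KBr).
Titrant: 1x + 1y = 0.01208;  mass: 74.55x + 119.00y = 1.079
Solving, x = 8.062 × 10^-3 mol, y = 4.016 × 10^-3 mol
mass of KCl = 8.062 × 10^-3 × 74.55 = 0.6011 g
% KCl = 0.6011 / 1.079 × 100 = 55.70 %

55.70 %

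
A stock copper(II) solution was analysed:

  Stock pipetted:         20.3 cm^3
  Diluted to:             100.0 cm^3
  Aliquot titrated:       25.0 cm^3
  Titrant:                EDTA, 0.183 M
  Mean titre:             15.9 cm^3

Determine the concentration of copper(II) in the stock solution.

Cu^2+ + EDTA^4- → [Cu(EDTA)]^2-
n(EDTA) = 0.0159 × 0.183 = 2.91 × 10^-3 mol
n(Cu2+) in the aliquot = 2.91 × 10^-3 mol (1:1 ratio)
[Cu2+]_dilute = 2.91 × 10^-3 / 0.0250 = 0.116 mol/L
Dilution factor = 100.0 / 20.3 = 4.926
[Cu2+]_stock = 0.116 × 4.926 = 0.573 mol/L

0.573 M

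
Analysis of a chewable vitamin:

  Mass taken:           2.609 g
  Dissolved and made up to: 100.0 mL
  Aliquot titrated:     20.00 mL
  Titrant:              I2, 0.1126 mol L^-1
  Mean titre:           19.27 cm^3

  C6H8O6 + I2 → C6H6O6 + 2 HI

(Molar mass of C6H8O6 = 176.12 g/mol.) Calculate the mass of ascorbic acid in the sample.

1.911 g

n(I2) per titration = 0.01927 × 0.1126 = 2.170 × 10^-3 mol
n(C6H8O6) in each aliquot = 2.170 × 10^-3 mol (1:1 ratio)
n(C6H8O6) in the whole flask = 2.170 × 10^-3 × 100.0/20.00 = 0.01085 mol
mass of C6H8O6 = 0.01085 × 176.12 = 1.911 g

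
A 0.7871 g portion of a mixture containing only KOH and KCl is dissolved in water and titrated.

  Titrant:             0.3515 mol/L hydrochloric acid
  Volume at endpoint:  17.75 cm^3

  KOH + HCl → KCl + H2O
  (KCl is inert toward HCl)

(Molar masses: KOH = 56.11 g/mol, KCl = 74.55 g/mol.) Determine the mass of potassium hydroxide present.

n(HCl) = 0.01775 × 0.3515 = 6.239 × 10^-3 mol
Let x = n(KOH), y = n(KCl).
Titrant: 1x = 6.239 × 10^-3;  mass: 56.11x + 74.55y = 0.7871
Solving, x = 6.239 × 10^-3 mol, y = 5.862 × 10^-3 mol
mass of KOH = 6.239 × 10^-3 × 56.11 = 0.3501 g

0.3501 g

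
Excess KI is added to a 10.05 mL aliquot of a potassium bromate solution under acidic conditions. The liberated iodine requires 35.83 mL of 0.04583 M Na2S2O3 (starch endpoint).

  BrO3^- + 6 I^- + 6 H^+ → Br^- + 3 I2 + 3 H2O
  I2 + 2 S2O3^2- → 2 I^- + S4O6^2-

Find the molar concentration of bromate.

n(S2O3^2-) = 0.03583 × 0.04583 = 1.642 × 10^-3 mol
n(I2) = n(S2O3^2-)/2 = 8.210 × 10^-4 mol
From the 1:3 ratio, n(BrO3^-) in the aliquot = 1/3 × 8.210 × 10^-4 = 2.737 × 10^-4 mol
[BrO3^-] = 2.737 × 10^-4 / 0.01005 = 0.02723 mol/L

0.02723 M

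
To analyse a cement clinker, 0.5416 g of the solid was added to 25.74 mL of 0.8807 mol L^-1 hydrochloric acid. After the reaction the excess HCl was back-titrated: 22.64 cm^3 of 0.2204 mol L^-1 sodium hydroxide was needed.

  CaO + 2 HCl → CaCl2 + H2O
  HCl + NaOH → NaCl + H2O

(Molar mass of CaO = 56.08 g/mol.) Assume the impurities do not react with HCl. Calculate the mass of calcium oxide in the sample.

n(HCl) added = 0.02574 × 0.8807 = 0.02267 mol
n(NaOH) used in back-titration = 0.02264 × 0.2204 = 4.990 × 10^-3 mol
n(HCl) left over = 4.990 × 10^-3 mol (1:1 ratio)
n(HCl) consumed by analyte = 0.02267 − 4.990 × 10^-3 = 0.01768 mol
From the 1:2 ratio, n(CaO) = 1/2 × 0.01768 = 8.840 × 10^-3 mol
mass of CaO = 8.840 × 10^-3 × 56.08 = 0.4957 g

0.4957 g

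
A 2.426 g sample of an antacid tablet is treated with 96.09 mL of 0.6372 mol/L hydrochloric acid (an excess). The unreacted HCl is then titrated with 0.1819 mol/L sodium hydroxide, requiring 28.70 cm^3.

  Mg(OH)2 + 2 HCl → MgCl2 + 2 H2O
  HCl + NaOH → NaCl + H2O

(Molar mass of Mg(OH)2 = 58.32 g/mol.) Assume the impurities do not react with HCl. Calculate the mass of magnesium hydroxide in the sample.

1.633 g

n(HCl) added = 0.09609 × 0.6372 = 0.06123 mol
n(NaOH) used in back-titration = 0.02870 × 0.1819 = 5.221 × 10^-3 mol
n(HCl) left over = 5.221 × 10^-3 mol (1:1 ratio)
n(HCl) consumed by analyte = 0.06123 − 5.221 × 10^-3 = 0.05601 mol
From the 1:2 ratio, n(Mg(OH)2) = 1/2 × 0.05601 = 0.02800 mol
mass of Mg(OH)2 = 0.02800 × 58.32 = 1.633 g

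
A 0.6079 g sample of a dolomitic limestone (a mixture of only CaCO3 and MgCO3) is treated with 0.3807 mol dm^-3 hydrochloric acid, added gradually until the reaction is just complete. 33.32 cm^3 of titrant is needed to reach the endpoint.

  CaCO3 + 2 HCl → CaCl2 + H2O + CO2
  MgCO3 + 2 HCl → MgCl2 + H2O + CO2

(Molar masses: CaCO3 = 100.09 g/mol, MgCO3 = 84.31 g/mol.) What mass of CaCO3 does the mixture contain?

0.4641 g

n(HCl) = 0.03332 × 0.3807 = 0.01268 mol
Let x = n(CaCO3), y = n(MgCO3).
Titrant: 2x + 2y = 0.01268;  mass: 100.09x + 84.31y = 0.6079
Solving, x = 4.637 × 10^-3 mol, y = 1.706 × 10^-3 mol
mass of CaCO3 = 4.637 × 10^-3 × 100.09 = 0.4641 g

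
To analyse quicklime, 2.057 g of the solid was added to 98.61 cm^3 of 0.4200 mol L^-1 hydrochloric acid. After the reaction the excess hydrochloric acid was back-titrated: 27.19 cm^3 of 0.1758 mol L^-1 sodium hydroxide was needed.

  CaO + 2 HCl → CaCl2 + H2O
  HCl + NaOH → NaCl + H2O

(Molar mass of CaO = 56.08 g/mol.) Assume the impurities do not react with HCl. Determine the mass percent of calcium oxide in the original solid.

49.94 %

n(HCl) added = 0.09861 × 0.4200 = 0.04142 mol
n(NaOH) used in back-titration = 0.02719 × 0.1758 = 4.780 × 10^-3 mol
n(HCl) left over = 4.780 × 10^-3 mol (1:1 ratio)
n(HCl) consumed by analyte = 0.04142 − 4.780 × 10^-3 = 0.03664 mol
From the 1:2 ratio, n(CaO) = 1/2 × 0.03664 = 0.01832 mol
mass of CaO = 0.01832 × 56.08 = 1.027 g
% CaO = 1.027 / 2.057 × 100 = 49.94 %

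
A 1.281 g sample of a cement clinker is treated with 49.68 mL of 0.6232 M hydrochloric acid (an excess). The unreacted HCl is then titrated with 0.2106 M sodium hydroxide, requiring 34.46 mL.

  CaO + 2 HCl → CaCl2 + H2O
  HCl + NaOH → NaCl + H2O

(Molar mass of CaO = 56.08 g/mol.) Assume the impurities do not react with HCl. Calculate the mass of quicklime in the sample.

n(HCl) added = 0.04968 × 0.6232 = 0.03096 mol
n(NaOH) used in back-titration = 0.03446 × 0.2106 = 7.257 × 10^-3 mol
n(HCl) left over = 7.257 × 10^-3 mol (1:1 ratio)
n(HCl) consumed by analyte = 0.03096 − 7.257 × 10^-3 = 0.02370 mol
From the 1:2 ratio, n(CaO) = 1/2 × 0.02370 = 0.01185 mol
mass of CaO = 0.01185 × 56.08 = 0.6646 g

0.6646 g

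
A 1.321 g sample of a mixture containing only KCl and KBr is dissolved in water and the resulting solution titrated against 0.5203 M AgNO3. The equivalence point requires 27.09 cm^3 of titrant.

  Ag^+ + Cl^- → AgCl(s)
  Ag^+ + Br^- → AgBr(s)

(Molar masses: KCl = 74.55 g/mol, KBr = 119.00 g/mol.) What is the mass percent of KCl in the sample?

45.24 %

n(AgNO3) = 0.02709 × 0.5203 = 0.01409 mol
Let x = n(KCl), y = n(KBr).
Titrant: 1x + 1y = 0.01409;  mass: 74.55x + 119.00y = 1.321
Solving, x = 8.016 × 10^-3 mol, y = 6.079 × 10^-3 mol
mass of KCl = 8.016 × 10^-3 × 74.55 = 0.5976 g
% KCl = 0.5976 / 1.321 × 100 = 45.24 %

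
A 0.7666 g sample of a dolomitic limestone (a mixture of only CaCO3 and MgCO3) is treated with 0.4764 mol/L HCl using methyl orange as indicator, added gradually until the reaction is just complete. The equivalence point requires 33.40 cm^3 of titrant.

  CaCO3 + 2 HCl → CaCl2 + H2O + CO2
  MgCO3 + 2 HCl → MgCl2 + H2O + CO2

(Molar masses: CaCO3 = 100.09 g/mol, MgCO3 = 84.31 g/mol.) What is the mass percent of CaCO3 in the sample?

n(HCl) = 0.03340 × 0.4764 = 0.01591 mol
Let x = n(CaCO3), y = n(MgCO3).
Titrant: 2x + 2y = 0.01591;  mass: 100.09x + 84.31y = 0.7666
Solving, x = 6.073 × 10^-3 mol, y = 1.882 × 10^-3 mol
mass of CaCO3 = 6.073 × 10^-3 × 100.09 = 0.6079 g
% CaCO3 = 0.6079 / 0.7666 × 100 = 79.30 %

79.30 %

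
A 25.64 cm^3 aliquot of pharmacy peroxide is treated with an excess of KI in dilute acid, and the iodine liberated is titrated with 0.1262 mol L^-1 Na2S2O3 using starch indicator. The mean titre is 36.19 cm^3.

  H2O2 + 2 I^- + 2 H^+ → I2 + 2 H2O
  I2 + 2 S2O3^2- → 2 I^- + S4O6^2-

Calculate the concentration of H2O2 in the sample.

n(S2O3^2-) = 0.03619 × 0.1262 = 4.567 × 10^-3 mol
n(I2) = n(S2O3^2-)/2 = 2.284 × 10^-3 mol
n(H2O2) in the aliquot = 2.284 × 10^-3 mol (1:1 ratio)
[H2O2] = 2.284 × 10^-3 / 0.02564 = 0.08906 mol/L

0.08906 mol/L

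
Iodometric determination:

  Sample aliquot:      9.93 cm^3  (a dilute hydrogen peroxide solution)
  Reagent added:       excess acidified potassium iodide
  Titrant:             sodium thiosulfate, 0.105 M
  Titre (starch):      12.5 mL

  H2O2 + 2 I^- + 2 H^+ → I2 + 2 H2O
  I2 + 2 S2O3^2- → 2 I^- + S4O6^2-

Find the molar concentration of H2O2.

n(S2O3^2-) = 0.0125 × 0.105 = 1.31 × 10^-3 mol
n(I2) = n(S2O3^2-)/2 = 6.56 × 10^-4 mol
n(H2O2) in the aliquot = 6.56 × 10^-4 mol (1:1 ratio)
[H2O2] = 6.56 × 10^-4 / 0.00993 = 0.0661 mol/L

0.0661 M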